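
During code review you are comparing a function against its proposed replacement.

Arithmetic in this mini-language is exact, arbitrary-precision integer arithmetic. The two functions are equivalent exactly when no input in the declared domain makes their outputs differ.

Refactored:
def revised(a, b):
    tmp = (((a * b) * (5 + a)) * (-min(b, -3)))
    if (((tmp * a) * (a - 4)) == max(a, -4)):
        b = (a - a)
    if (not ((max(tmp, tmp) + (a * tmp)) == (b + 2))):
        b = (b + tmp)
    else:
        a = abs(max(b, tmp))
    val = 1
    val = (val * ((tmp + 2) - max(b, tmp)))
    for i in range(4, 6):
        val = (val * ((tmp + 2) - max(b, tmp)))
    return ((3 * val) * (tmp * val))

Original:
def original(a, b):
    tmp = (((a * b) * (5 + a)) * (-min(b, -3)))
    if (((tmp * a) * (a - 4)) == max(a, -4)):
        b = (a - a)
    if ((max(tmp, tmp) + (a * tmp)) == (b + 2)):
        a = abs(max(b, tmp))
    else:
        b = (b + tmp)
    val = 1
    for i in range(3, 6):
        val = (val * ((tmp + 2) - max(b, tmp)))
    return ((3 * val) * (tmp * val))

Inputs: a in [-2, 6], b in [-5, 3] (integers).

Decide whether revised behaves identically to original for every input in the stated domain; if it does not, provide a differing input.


Reading the diff, among the changes: statement counts differ, loop structure differs, arithmetic usage differs, constant usage differs, min/max/abs usage differs, boolean connective usage differs.
One worked example (a=-1, b=-5) — original: tmp=100, then (((tmp * a) * (a - 4)) == max(a, -4)) is false, then ((max(tmp, tmp) + (a * tmp)) == (b + 2)) is false, then b=95, then val=1, then (i=3), then val=2, then (i=4), then val=4, then (i=5), then val=8, then returns 19200; revised: tmp=100, then (((tmp * a) * (a - 4)) == max(a, -4)) is false, then (not ((max(tmp, tmp) + (a * tmp)) == (b + 2))) is true, then b=95, then val=1, then val=2, then (i=4), then val=4, then (i=5), then val=8, then returns 19200; agreement on 19200.
Every one of the 81 inputs gives matching results.
verdict: equivalent


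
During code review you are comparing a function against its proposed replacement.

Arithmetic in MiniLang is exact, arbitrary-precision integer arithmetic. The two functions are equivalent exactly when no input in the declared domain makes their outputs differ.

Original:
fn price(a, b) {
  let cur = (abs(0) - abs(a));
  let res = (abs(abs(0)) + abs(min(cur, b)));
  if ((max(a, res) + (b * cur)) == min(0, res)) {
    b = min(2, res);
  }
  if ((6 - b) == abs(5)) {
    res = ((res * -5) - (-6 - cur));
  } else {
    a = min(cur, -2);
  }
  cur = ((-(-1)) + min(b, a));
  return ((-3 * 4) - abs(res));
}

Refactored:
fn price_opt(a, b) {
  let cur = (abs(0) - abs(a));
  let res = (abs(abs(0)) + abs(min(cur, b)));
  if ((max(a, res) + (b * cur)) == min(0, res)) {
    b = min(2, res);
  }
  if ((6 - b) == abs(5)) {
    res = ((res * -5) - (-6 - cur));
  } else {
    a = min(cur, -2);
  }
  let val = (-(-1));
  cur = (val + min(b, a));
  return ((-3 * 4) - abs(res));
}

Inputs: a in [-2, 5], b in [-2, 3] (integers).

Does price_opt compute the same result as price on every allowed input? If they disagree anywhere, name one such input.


This is a faithful refactor — local variable names differ; statement counts differ, but the computed results match everywhere.
As a probe, take a=-2, b=0: price runs cur becomes -2; next res becomes 2; next ((max(a, res) + (b * cur)) == min(0, res)) evaluates to false; next ((6 - b) == abs(5)) evaluates to false; next a becomes -2; next cur becomes -1; next final value -14; price_opt runs cur becomes -2; next res becomes 2; next ((max(a, res) + (b * cur)) == min(0, res)) evaluates to false; next ((6 - b) == abs(5)) evaluates to false; next a becomes -2; next val becomes 1; next cur becomes -1; next final value -14; both end at -14.
An exhaustive pass over the 48 declared inputs shows identical outputs.
verdict: equivalent


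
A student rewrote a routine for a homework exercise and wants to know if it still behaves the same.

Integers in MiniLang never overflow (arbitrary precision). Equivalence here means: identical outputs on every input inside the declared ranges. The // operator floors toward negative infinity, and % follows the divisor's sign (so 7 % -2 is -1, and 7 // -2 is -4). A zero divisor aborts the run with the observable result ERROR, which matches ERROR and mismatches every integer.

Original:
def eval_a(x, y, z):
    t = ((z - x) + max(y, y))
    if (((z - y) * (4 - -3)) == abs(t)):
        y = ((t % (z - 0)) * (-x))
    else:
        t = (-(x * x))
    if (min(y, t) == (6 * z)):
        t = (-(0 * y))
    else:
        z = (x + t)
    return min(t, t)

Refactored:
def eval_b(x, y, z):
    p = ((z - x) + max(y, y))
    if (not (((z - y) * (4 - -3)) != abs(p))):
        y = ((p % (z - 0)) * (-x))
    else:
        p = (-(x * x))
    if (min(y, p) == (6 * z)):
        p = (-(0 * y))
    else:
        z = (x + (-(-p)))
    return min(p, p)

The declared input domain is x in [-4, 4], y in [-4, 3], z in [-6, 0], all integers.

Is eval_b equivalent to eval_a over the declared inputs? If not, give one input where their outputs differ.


The two are interchangeable: comparison usage differs; also local variable names differ; also boolean connective usage differs, and every declared input agrees.
As a probe, take x=-4, y=2, z=-2: eval_a runs t=4, then (((z - y) * (4 - -3)) == abs(t)) is false, then t=-16, then (min(y, t) == (6 * z)) is false, then z=-20, then returns -16; eval_b runs p=4, then (not (((z - y) * (4 - -3)) != abs(p))) is false, then p=-16, then (min(y, p) == (6 * z)) is false, then z=-20, then returns -16; both end at -16.
Sweeping the whole domain (504 inputs) finds no disagreement.
verdict: equivalent


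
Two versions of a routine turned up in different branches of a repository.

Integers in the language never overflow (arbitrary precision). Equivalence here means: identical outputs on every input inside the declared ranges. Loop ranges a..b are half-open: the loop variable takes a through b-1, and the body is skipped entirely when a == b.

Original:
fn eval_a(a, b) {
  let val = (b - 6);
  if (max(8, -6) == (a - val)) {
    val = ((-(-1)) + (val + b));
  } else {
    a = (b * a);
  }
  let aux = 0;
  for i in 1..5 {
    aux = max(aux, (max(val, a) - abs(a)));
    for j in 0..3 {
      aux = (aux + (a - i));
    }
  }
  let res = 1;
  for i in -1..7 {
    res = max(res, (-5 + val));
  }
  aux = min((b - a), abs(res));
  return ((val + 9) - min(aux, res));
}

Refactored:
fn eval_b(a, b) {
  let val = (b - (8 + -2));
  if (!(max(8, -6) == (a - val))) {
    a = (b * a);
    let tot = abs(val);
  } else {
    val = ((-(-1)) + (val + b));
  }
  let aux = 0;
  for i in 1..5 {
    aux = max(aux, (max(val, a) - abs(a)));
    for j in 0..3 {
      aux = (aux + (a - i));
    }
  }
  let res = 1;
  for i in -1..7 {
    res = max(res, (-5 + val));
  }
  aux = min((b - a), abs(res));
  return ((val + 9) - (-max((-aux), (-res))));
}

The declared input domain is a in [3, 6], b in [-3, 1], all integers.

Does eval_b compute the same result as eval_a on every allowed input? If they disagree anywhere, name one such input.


Reading the diff, among the changes: boolean connective usage differs, arithmetic usage differs, min/max/abs usage differs, constant usage differs, local variable names differ, statement counts differ.
Spot check at a=6, b=1 — eval_a: val := -5 | (max(8, -6) == (a - val)): false | a := 6 | aux := 0 | iter i=1: | aux := 0 | iter j=0: | aux := 5 | iter j=1: | aux := 10 | iter j=2: | aux := 15 | iter i=2: | aux := 15 | iter j=0: | aux := 19 | iter j=1: | aux := 23 | iter j=2: | aux := 27 | iter i=3: | aux := 27 | iter j=0: | aux := 30 | iter j=1: | aux := 33 | iter j=2: | aux := 36 | iter i=4: | aux := 36 | iter j=0: | aux := 38 | iter j=1: | aux := 40 | iter j=2: | aux := 42 | res := 1 | iter i=-1: | res := 1 | iter i=0: | res := 1 | iter i=1: | res := 1 | iter i=2: | res := 1 | iter i=3: | res := 1 | iter i=4: | res := 1 | iter i=5: | res := 1 | iter i=6: | res := 1 | aux := -5 | result 9. eval_b: val := -5 | (!(max(8, -6) == (a - val))): true | a := 6 | tot := 5 | aux := 0 | iter i=1: | aux := 0 | iter j=0: | aux := 5 | iter j=1: | aux := 10 | iter j=2: | aux := 15 | iter i=2: | aux := 15 | iter j=0: | aux := 19 | iter j=1: | aux := 23 | iter j=2: | aux := 27 | iter i=3: | aux := 27 | iter j=0: | aux := 30 | iter j=1: | aux := 33 | iter j=2: | aux := 36 | iter i=4: | aux := 36 | iter j=0: | aux := 38 | iter j=1: | aux := 40 | iter j=2: | aux := 42 | res := 1 | iter i=-1: | res := 1 | iter i=0: | res := 1 | iter i=1: | res := 1 | iter i=2: | res := 1 | iter i=3: | res := 1 | iter i=4: | res := 1 | iter i=5: | res := 1 | iter i=6: | res := 1 | aux := -5 | result 9. Both give 9.
Across all 20 domain points the two functions coincide.
verdict: equivalent


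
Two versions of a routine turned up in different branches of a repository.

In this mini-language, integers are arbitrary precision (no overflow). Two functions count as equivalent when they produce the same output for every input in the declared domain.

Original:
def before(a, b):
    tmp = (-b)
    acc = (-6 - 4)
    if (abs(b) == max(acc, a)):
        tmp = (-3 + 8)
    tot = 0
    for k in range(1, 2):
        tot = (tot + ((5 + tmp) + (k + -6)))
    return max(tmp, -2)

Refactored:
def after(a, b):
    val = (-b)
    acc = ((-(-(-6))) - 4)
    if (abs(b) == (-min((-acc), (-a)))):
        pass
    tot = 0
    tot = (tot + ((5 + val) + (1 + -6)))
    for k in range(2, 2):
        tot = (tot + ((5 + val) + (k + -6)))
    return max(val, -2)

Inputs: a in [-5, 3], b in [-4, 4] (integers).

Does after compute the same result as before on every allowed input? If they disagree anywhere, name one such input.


The rewrite breaks on a=0, b=0, where the results are 5 and 0.
before: tmp := 0 | acc := -10 | (abs(b) == max(acc, a)): true | tmp := 5 | tot := 0 | iter k=1: | tot := 5 | result 5
after: val := 0 | acc := -10 | (abs(b) == (-min((-acc), (-a)))): true | tot := 0 | tot := 0 | loop over k: empty range | result 0
verdict: not equivalent; witness: a=0, b=0


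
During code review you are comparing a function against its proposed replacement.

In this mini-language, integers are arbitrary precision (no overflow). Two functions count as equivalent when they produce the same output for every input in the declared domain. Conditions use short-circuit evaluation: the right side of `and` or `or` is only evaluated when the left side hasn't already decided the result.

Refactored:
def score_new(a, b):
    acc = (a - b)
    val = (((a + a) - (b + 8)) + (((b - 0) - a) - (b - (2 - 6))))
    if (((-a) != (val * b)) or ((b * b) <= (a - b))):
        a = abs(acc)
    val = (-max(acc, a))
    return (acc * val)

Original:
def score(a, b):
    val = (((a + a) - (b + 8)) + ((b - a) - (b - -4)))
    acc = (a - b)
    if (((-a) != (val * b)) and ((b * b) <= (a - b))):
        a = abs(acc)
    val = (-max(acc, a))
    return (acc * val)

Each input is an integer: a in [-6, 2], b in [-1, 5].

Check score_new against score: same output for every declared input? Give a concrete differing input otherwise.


On input a=-6, b=-1, score returns -25 while score_new returns 25.
verdict: not equivalent; witness: a=-6, b=-1


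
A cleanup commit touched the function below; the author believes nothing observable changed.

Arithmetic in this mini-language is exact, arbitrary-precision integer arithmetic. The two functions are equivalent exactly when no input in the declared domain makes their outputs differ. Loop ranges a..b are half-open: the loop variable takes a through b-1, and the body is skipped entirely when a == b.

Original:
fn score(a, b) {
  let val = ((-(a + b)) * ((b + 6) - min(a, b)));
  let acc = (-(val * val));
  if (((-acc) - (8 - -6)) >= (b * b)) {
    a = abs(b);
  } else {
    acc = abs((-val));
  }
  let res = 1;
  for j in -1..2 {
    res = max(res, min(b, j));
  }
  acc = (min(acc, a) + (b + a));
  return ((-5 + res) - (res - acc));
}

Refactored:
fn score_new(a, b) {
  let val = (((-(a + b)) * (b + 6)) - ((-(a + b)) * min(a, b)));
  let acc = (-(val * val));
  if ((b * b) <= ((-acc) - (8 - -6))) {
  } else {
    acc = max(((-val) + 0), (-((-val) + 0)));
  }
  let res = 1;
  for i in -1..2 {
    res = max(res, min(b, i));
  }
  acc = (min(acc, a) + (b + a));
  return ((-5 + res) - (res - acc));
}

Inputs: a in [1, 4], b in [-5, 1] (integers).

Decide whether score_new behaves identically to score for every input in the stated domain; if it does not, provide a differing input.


These are not equivalent — on a=1, b=-5 the outputs split (-581 vs -585).
score: val = 24; acc = -576; (((-acc) - (8 - -6)) >= (b * b)) -> true; a = 5; res = 1; [j=-1]; res = 1; [j=0]; res = 1; [j=1]; res = 1; acc = -576; return -581
score_new: val = 24; acc = -576; ((b * b) <= ((-acc) - (8 - -6))) -> true; res = 1; [i=-1]; res = 1; [i=0]; res = 1; [i=1]; res = 1; acc = -580; return -585
verdict: not equivalent; witness: a=1, b=-5


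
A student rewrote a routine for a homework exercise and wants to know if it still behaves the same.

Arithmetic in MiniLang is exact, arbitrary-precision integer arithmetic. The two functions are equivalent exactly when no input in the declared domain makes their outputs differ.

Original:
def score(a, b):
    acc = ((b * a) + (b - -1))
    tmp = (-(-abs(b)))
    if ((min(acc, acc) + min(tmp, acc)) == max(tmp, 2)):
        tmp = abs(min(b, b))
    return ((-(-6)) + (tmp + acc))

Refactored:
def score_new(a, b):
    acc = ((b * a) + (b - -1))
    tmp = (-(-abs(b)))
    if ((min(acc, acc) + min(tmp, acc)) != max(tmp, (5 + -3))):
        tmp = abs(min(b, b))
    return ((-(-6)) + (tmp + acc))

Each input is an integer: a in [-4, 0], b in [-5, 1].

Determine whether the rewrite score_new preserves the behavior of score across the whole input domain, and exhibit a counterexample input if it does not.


There is a behavioral-looking edit here, yet the outcome never shifts on this domain.
Tracing a=-4, b=-4: score: acc=13, then tmp=4, then ((min(acc, acc) + min(tmp, acc)) == max(tmp, 2)) is false, then returns 23 | score_new: acc=13, then tmp=4, then ((min(acc, acc) + min(tmp, acc)) != max(tmp, (5 + -3))) is true, then tmp=4, then returns 23 — matching result 23.
An exhaustive pass over the 35 declared inputs shows identical outputs.
verdict: equivalent


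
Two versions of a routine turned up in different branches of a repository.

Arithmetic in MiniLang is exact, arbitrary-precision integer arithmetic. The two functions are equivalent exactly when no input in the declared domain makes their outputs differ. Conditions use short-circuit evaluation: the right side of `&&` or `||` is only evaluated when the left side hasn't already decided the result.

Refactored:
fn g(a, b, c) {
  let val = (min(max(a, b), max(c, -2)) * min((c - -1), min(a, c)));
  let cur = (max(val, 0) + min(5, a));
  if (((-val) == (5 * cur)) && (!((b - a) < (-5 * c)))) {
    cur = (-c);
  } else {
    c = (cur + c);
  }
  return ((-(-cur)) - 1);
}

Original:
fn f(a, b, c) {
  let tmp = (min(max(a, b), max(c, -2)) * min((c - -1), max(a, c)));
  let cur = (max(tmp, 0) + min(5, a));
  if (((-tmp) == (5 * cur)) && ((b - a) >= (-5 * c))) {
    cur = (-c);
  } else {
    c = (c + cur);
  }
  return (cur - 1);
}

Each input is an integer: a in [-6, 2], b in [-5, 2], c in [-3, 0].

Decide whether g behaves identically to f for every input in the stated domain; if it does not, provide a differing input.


Run the pair on a=-6, b=-5, c=-3.
f: tmp=15, then cur=9, then (((-tmp) == (5 * cur)) && ((b - a) >= (-5 * c))) is false, then c=6, then returns 8
g: val=30, then cur=24, then (((-val) == (5 * cur)) && (!((b - a) < (-5 * c)))) is false, then c=21, then returns 23
8 != 23, so the rewrite changes behavior.
verdict: not equivalent; witness: a=-6, b=-5, c=-3


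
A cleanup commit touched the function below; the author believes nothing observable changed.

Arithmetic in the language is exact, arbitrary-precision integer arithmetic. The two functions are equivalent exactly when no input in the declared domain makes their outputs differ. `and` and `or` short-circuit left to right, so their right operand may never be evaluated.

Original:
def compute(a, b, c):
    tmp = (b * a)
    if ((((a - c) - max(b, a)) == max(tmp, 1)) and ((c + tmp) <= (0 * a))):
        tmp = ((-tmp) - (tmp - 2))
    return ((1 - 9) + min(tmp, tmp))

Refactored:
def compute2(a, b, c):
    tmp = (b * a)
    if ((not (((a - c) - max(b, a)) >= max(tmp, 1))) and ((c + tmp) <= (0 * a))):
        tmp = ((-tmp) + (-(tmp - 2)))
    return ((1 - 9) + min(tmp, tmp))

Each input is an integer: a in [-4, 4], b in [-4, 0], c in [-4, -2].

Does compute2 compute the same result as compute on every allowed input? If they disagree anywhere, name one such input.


The rewrite breaks on a=-4, b=-1, c=-4, where the results are -4 and -14.
compute: tmp = 4; ((((a - c) - max(b, a)) == max(tmp, 1)) and ((c + tmp) <= (0 * a))) -> false; return -4
compute2: tmp = 4; ((not (((a - c) - max(b, a)) >= max(tmp, 1))) and ((c + tmp) <= (0 * a))) -> true; tmp = -6; return -14
verdict: not equivalent; witness: a=-4, b=-1, c=-4


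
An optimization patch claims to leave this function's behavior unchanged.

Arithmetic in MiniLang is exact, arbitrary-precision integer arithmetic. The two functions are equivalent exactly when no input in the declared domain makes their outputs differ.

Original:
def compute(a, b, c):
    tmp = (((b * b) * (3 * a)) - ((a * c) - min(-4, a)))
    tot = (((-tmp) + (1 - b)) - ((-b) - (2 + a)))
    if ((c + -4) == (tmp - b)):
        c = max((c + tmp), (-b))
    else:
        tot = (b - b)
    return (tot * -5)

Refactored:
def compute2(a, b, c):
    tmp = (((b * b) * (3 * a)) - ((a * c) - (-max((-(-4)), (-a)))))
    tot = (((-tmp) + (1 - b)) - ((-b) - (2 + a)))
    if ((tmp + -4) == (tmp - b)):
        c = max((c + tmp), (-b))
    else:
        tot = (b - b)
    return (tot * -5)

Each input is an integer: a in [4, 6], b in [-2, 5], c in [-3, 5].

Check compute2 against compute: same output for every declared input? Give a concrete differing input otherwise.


Evaluate both at a=4, b=0, c=0.
compute: tmp becomes -4; next tot becomes 11; next ((c + -4) == (tmp - b)) evaluates to true; next c becomes 0; next final value -55
compute2: tmp becomes -4; next tot becomes 11; next ((tmp + -4) == (tmp - b)) evaluates to false; next tot becomes 0; next final value 0
-55 vs 0 — the two versions disagree here.
verdict: not equivalent; witness: a=4, b=0, c=0


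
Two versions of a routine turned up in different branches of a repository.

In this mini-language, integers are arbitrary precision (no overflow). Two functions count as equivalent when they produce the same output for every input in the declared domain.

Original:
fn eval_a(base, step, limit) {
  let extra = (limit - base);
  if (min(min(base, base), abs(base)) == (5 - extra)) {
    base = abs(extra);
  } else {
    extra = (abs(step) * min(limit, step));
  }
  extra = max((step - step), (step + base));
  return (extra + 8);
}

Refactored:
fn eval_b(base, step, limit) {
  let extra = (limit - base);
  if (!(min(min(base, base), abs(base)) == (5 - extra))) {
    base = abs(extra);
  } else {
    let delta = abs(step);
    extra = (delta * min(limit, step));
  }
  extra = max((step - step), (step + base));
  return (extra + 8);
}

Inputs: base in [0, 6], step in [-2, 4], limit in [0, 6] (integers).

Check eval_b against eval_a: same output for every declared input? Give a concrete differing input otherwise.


There is a counterexample at base=0, step=-2, limit=3: 8 on one side, 9 on the other.
eval_a: extra := 3 | (min(min(base, base), abs(base)) == (5 - extra)): false | extra := -4 | extra := 0 | result 8
eval_b: extra := 3 | (!(min(min(base, base), abs(base)) == (5 - extra))): true | base := 3 | extra := 1 | result 9
verdict: not equivalent; witness: base=0, step=-2, limit=3


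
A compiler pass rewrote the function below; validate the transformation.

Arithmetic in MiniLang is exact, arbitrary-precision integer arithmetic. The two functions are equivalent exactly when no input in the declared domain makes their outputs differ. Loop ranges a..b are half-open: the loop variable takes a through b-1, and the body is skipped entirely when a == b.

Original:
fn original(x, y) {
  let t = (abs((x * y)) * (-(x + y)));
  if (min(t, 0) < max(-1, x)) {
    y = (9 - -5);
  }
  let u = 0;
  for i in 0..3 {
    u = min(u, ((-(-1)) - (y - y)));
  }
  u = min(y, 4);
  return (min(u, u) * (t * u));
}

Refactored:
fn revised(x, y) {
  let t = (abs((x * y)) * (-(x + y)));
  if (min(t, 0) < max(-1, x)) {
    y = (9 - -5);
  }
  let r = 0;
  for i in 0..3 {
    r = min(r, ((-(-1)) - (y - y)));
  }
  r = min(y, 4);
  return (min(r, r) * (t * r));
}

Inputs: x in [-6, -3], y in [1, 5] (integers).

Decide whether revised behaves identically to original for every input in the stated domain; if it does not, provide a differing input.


This is a faithful refactor — local variable names differ, but the computed results match everywhere.
Spot check at x=-5, y=1 — original: t = 20; (min(t, 0) < max(-1, x)) -> false; u = 0; [i=0]; u = 0; [i=1]; u = 0; [i=2]; u = 0; u = 1; return 20. revised: t = 20; (min(t, 0) < max(-1, x)) -> false; r = 0; [i=0]; r = 0; [i=1]; r = 0; [i=2]; r = 0; r = 1; return 20. Both give 20.
An exhaustive pass over the 20 declared inputs shows identical outputs.
verdict: equivalent


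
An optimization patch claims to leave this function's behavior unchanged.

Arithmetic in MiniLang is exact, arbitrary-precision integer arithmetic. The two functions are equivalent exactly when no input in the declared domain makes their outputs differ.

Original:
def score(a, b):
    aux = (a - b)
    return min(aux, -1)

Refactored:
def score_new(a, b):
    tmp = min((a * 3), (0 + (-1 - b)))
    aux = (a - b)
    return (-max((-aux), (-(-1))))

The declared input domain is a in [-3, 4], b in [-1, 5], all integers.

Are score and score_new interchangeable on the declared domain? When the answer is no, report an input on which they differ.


Although statement counts differ, min/max/abs usage differs, local variable names differ, arithmetic usage differs, constant usage differs, 56/56 inputs agree.
verdict: equivalent


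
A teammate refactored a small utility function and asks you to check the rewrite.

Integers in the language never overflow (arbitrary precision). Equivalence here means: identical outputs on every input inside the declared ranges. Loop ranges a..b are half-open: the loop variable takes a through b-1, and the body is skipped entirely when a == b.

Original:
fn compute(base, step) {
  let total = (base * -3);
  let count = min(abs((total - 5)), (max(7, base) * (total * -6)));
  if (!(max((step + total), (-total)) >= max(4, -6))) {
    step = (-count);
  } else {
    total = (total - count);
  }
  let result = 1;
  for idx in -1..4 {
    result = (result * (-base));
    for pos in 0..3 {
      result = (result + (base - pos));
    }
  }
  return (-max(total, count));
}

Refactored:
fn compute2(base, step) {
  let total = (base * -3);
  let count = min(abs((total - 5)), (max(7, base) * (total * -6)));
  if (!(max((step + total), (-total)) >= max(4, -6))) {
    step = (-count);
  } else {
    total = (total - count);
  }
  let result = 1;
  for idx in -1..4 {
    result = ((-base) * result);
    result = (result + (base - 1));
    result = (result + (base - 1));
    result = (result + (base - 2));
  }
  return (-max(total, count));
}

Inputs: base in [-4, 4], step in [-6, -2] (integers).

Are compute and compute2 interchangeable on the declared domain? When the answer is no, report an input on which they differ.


One difference looks behavioral, but it never changes the outcome for any declared input.
One worked example (base=-1, step=-2) — compute: total=3, then count=-126, then (!(max((step + total), (-total)) >= max(4, -6))) is true, then step=126, then result=1, then (idx=-1), then result=1, then (pos=0), then result=0, then (pos=1), then result=-2, then (pos=2), then result=-5, then (idx=0), then result=-5, then (pos=0), then result=-6, then (pos=1), then result=-8, then (pos=2), then result=-11, then (idx=1), then result=-11, then (pos=0), then result=-12, then (pos=1), then result=-14, then (pos=2), then result=-17, then (idx=2), then result=-17, then (pos=0), then result=-18, then (pos=1), then result=-20, then (pos=2), then result=-23, then (idx=3), then result=-23, then (pos=0), then result=-24, then (pos=1), then result=-26, then (pos=2), then result=-29, then returns -3; compute2: total=3, then count=-126, then (!(max((step + total), (-total)) >= max(4, -6))) is true, then step=126, then result=1, then (idx=-1), then result=1, then result=-1, then result=-3, then result=-6, then (idx=0), then result=-6, then result=-8, then result=-10, then result=-13, then (idx=1), then result=-13, then result=-15, then result=-17, then result=-20, then (idx=2), then result=-20, then result=-22, then result=-24, then result=-27, then (idx=3), then result=-27, then result=-29, then result=-31, then result=-34, then returns -3; agreement on -3.
Across all 45 domain points the two functions coincide.
verdict: equivalent


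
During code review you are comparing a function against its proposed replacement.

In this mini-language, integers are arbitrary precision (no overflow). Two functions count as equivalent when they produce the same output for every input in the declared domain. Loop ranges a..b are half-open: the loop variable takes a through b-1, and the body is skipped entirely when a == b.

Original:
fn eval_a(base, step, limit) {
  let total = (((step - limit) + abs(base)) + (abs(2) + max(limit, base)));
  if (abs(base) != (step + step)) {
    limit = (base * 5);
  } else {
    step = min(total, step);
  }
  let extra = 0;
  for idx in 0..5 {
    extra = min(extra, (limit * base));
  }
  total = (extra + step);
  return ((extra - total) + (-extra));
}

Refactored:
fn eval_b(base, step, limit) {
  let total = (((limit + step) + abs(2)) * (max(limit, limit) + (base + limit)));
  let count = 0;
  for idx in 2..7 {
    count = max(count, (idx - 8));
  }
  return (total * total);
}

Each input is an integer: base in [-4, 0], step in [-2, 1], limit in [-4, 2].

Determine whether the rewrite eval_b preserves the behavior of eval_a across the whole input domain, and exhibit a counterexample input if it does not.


There is a counterexample at base=-4, step=-2, limit=-4: 2 on one side, 2304 on the other.
eval_a: total := 4 | (abs(base) != (step + step)): true | limit := -20 | extra := 0 | iter idx=0: | extra := 0 | iter idx=1: | extra := 0 | iter idx=2: | extra := 0 | iter idx=3: | extra := 0 | iter idx=4: | extra := 0 | total := -2 | result 2
eval_b: total := 48 | count := 0 | iter idx=2: | count := 0 | iter idx=3: | count := 0 | iter idx=4: | count := 0 | iter idx=5: | count := 0 | iter idx=6: | count := 0 | result 2304
verdict: not equivalent; witness: base=-4, step=-2, limit=-4


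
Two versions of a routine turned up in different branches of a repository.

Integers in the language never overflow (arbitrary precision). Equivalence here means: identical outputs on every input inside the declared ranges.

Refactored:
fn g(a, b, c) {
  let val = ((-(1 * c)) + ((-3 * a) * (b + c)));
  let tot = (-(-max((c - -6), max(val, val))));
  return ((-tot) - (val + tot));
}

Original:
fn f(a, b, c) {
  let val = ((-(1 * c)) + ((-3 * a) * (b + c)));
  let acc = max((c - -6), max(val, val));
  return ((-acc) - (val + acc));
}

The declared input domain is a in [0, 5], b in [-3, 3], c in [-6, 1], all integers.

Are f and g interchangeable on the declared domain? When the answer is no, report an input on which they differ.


The two are interchangeable: local variable names differ, and every declared input agrees.
Tracing a=1, b=3, c=-4: f: val := 7 | acc := 7 | result -21 | g: val := 7 | tot := 7 | result -21 — matching result -21.
An exhaustive pass over the 336 declared inputs shows identical outputs.
verdict: equivalent


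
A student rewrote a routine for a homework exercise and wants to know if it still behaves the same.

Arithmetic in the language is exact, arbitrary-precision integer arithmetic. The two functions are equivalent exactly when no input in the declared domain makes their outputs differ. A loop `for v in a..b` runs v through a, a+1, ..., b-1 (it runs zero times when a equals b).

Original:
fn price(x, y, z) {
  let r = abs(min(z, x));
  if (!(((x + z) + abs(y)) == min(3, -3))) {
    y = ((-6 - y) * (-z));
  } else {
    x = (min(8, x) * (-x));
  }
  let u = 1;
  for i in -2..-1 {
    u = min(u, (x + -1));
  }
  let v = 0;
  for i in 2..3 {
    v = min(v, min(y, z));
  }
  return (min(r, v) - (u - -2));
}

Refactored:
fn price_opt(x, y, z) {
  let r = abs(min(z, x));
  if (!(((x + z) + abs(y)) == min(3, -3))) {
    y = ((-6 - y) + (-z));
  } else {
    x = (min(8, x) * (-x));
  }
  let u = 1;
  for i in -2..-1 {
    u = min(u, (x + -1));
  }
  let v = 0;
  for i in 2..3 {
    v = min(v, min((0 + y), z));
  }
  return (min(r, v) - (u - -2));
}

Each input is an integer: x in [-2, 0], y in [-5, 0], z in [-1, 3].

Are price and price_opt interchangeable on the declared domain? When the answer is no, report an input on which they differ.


Run the pair on x=-2, y=-5, z=0.
price: r=2, then (!(((x + z) + abs(y)) == min(3, -3))) is true, then y=0, then u=1, then (i=-2), then u=-3, then v=0, then (i=2), then v=0, then returns 1
price_opt: r=2, then (!(((x + z) + abs(y)) == min(3, -3))) is true, then y=-1, then u=1, then (i=-2), then u=-3, then v=0, then (i=2), then v=-1, then returns 0
1 vs 0 — the two versions disagree here.
verdict: not equivalent; witness: x=-2, y=-5, z=0


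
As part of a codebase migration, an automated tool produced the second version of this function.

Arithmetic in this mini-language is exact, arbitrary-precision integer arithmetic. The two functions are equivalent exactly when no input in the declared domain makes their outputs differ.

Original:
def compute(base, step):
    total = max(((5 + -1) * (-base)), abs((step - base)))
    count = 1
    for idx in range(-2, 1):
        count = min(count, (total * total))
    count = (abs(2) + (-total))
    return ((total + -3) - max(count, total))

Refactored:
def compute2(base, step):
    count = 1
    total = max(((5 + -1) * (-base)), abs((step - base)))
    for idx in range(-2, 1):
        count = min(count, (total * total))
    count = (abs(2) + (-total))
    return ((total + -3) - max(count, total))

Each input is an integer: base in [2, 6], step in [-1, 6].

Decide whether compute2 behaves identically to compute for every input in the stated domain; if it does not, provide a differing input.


Reading the diff, among the changes: same computation, different form.
One worked example (base=4, step=4) — compute: total = 0; count = 1; [idx=-2]; count = 0; [idx=-1]; count = 0; [idx=0]; count = 0; count = 2; return -5; compute2: count = 1; total = 0; [idx=-2]; count = 0; [idx=-1]; count = 0; [idx=0]; count = 0; count = 2; return -5; agreement on -5.
An exhaustive pass over the 40 declared inputs shows identical outputs.
verdict: equivalent


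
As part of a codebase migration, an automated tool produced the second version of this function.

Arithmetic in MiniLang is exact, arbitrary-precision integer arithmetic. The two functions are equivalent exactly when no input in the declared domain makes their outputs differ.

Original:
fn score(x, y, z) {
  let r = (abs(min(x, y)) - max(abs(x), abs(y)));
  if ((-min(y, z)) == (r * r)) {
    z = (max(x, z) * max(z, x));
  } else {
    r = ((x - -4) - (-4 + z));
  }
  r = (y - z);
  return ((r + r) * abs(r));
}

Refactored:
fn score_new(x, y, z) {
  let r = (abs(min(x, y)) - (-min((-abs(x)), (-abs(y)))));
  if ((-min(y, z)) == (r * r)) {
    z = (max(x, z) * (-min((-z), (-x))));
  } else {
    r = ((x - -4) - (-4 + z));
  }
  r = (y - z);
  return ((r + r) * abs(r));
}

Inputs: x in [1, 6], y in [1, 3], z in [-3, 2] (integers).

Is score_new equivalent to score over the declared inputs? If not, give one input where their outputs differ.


Equivalent — the differences include min/max/abs usage differs, yet no declared input distinguishes the two.
As a probe, take x=5, y=2, z=2: score runs r=-3, then ((-min(y, z)) == (r * r)) is false, then r=11, then r=0, then returns 0; score_new runs r=-3, then ((-min(y, z)) == (r * r)) is false, then r=11, then r=0, then returns 0; both end at 0.
Across all 108 domain points the two functions coincide.
verdict: equivalent


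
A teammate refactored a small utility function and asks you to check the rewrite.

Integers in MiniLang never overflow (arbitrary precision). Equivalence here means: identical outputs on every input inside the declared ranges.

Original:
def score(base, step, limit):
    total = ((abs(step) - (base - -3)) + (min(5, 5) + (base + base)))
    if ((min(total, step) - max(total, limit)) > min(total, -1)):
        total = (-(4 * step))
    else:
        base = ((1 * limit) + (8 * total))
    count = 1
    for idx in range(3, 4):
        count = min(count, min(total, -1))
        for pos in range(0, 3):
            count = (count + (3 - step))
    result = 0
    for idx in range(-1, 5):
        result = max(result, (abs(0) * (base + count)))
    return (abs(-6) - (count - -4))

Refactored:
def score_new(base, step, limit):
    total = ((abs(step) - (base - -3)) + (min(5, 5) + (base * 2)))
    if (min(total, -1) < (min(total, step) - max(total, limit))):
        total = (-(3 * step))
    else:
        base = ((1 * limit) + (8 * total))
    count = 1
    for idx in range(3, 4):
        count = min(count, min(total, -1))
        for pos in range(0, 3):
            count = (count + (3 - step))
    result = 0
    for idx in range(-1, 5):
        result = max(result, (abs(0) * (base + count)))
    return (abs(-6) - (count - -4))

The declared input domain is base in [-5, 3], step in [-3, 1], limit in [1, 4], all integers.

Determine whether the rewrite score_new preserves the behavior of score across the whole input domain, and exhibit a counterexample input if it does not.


Run the pair on base=-2, step=1, limit=1.
score: total = 1; ((min(total, step) - max(total, limit)) > min(total, -1)) -> true; total = -4; count = 1; [idx=3]; count = -4; [pos=0]; count = -2; [pos=1]; count = 0; [pos=2]; count = 2; result = 0; [idx=-1]; result = 0; [idx=0]; result = 0; [idx=1]; result = 0; [idx=2]; result = 0; [idx=3]; result = 0; [idx=4]; result = 0; return 0
score_new: total = 1; (min(total, -1) < (min(total, step) - max(total, limit))) -> true; total = -3; count = 1; [idx=3]; count = -3; [pos=0]; count = -1; [pos=1]; count = 1; [pos=2]; count = 3; result = 0; [idx=-1]; result = 0; [idx=0]; result = 0; [idx=1]; result = 0; [idx=2]; result = 0; [idx=3]; result = 0; [idx=4]; result = 0; return -1
0 != -1, so the rewrite changes behavior.
verdict: not equivalent; witness: base=-2, step=1, limit=1


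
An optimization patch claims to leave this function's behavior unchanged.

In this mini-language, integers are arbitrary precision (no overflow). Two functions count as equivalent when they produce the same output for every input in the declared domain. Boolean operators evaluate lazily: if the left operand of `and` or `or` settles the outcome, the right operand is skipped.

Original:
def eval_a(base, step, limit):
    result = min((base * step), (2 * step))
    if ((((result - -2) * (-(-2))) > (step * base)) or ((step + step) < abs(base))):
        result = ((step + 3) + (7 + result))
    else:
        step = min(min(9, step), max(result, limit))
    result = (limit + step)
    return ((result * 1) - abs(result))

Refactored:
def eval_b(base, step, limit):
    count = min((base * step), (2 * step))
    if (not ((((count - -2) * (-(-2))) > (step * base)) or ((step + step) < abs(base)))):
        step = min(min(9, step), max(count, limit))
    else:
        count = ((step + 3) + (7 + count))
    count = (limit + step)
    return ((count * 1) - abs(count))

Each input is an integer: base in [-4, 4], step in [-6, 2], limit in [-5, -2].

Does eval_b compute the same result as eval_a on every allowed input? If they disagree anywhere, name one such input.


Side by side, the visible changes include: boolean connective usage differs, and local variable names differ.
One worked example (base=-4, step=1, limit=-3) — eval_a: result = -4; ((((result - -2) * (-(-2))) > (step * base)) or ((step + step) < abs(base))) -> true; result = 7; result = -2; return -4; eval_b: count = -4; (not ((((count - -2) * (-(-2))) > (step * base)) or ((step + step) < abs(base)))) -> false; count = 7; count = -2; return -4; agreement on -4.
Checked all 324 inputs in the declared domain: the outputs agree on every one.
verdict: equivalent


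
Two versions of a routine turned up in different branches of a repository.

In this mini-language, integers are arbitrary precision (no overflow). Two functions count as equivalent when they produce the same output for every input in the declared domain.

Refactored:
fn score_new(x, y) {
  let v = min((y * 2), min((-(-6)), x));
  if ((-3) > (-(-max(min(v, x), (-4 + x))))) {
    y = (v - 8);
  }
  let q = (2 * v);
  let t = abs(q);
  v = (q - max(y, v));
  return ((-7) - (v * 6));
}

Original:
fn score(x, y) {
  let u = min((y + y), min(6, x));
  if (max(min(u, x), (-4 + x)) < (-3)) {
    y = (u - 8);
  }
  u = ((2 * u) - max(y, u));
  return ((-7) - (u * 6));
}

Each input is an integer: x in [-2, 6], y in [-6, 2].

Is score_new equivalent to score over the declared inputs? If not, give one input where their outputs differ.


Although local variable names differ; and statement counts differ; and comparison usage differs; and constant usage differs; and min/max/abs usage differs; and arithmetic usage differs, 81/81 inputs agree.
verdict: equivalent


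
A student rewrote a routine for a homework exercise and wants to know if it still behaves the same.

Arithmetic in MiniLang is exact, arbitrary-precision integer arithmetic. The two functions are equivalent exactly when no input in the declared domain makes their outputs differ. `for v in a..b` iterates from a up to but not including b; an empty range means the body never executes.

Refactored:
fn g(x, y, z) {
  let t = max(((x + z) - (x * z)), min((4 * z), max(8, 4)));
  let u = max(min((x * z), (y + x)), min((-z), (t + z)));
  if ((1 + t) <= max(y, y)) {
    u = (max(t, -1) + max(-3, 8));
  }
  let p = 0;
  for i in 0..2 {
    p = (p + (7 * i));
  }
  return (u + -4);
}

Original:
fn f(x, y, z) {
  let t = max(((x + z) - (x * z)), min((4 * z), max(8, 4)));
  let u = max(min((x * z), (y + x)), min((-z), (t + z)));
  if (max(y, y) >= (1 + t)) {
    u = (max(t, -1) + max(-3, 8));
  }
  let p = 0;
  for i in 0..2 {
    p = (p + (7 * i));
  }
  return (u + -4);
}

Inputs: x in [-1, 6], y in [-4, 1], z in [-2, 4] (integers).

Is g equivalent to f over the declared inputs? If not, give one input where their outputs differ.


Side by side, the visible changes include: comparison usage differs.
One worked example (x=1, y=1, z=3) — f: t = 8; u = 2; (max(y, y) >= (1 + t)) -> false; p = 0; [i=0]; p = 0; [i=1]; p = 7; return -2; g: t = 8; u = 2; ((1 + t) <= max(y, y)) -> false; p = 0; [i=0]; p = 0; [i=1]; p = 7; return -2; agreement on -2.
An exhaustive pass over the 336 declared inputs shows identical outputs.
verdict: equivalent


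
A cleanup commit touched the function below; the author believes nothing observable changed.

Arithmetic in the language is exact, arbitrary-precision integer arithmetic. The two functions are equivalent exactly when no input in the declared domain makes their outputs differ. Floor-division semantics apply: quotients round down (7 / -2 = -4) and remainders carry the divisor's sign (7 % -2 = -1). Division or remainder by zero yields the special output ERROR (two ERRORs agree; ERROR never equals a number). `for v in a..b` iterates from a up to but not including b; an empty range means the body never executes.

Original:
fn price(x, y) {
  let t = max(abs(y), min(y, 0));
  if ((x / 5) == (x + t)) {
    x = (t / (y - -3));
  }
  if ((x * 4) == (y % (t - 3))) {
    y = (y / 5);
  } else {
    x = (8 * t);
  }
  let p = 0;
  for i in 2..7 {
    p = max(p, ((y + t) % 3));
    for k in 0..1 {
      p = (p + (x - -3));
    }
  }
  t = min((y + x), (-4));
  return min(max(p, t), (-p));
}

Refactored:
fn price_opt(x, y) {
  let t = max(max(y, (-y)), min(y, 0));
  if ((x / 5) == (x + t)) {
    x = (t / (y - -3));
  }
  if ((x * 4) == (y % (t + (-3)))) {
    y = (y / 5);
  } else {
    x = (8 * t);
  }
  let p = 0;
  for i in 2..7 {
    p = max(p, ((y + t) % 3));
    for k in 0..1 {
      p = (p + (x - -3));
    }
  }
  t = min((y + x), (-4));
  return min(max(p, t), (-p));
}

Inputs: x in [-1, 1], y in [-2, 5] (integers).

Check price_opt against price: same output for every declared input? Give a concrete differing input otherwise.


Equivalent — the differences include arithmetic usage differs, and min/max/abs usage differs, yet no declared input distinguishes the two.
Tracing x=0, y=1: price: t = 1; ((x / 5) == (x + t)) -> false; ((x * 4) == (y % (t - 3))) -> false; x = 8; p = 0; [i=2]; p = 2; [k=0]; p = 13; [i=3]; p = 13; [k=0]; p = 24; [i=4]; p = 24; [k=0]; p = 35; [i=5]; p = 35; [k=0]; p = 46; [i=6]; p = 46; [k=0]; p = 57; t = -4; return -57 | price_opt: t = 1; ((x / 5) == (x + t)) -> false; ((x * 4) == (y % (t + (-3)))) -> false; x = 8; p = 0; [i=2]; p = 2; [k=0]; p = 13; [i=3]; p = 13; [k=0]; p = 24; [i=4]; p = 24; [k=0]; p = 35; [i=5]; p = 35; [k=0]; p = 46; [i=6]; p = 46; [k=0]; p = 57; t = -4; return -57 — matching result -57.
Every one of the 24 inputs gives matching results.
verdict: equivalent
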